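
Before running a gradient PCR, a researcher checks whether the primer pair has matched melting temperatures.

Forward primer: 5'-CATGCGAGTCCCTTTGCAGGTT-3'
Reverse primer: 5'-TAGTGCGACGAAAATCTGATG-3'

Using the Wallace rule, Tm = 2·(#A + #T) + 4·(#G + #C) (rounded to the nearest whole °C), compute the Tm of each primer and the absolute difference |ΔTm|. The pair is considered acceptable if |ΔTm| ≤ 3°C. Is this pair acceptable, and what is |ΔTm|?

|ΔTm| = 8°C; the pair is not acceptable.

Forward: A=3 T=7 G=6 C=6 → Tm = 2·10 + 4·12 = 68°C.
Reverse: A=7 T=5 G=6 C=3 → Tm = 2·12 + 4·9 = 60°C.
|ΔTm| = |68 − 60| = 8°C, > 3°C.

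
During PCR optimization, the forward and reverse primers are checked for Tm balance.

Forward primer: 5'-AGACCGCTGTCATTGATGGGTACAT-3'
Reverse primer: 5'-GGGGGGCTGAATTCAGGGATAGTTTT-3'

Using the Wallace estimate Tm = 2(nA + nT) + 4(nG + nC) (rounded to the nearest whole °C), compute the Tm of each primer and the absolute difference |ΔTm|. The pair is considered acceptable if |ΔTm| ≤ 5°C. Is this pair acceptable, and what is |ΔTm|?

Forward: A=6 T=7 G=7 C=5 → Tm = 2·13 + 4·12 = 74°C.
Reverse: A=5 T=8 G=11 C=2 → Tm = 2·13 + 4·13 = 78°C.
|ΔTm| = |74 − 78| = 4°C, ≤ 5°C.

|ΔTm| = 4°C; the pair is acceptable.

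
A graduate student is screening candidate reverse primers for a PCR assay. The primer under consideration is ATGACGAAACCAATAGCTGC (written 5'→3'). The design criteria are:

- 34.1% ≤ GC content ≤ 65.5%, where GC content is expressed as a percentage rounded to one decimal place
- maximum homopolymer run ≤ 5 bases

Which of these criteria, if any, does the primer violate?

Base counts: A=8, T=3, G=4, C=5 (length 20).
GC content: GC 9/20 = 45.0% ✓
homopolymer run: longest run = 3 ✓

Meets all criteria.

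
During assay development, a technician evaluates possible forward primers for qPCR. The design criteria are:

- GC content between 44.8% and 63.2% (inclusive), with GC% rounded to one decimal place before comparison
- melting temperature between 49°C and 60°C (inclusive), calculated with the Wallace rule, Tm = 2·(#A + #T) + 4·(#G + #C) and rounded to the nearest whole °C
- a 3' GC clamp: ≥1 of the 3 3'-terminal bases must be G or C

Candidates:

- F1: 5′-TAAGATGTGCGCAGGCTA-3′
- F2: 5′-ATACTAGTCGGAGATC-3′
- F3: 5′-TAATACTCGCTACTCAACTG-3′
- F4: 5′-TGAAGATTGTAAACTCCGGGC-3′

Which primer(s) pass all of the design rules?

F1 only.

F1 (18 nt, A=5 T=4 G=6 C=3): GC 9/18 = 50.0% ✓; Tm = 2·9 + 4·9 = 54°C ✓; 3' end CTA has 1 G/C ✓ — passes.
F2 (16 nt, A=5 T=4 G=4 C=3): GC 7/16 = 43.8%, outside 44.8–63.2% ✗; Tm = 2·9 + 4·7 = 46°C, outside 49–60°C ✗; 3' end ATC has 1 G/C ✓ — fails.
F3 (20 nt, A=6 T=6 G=2 C=6): GC 8/20 = 40.0%, outside 44.8–63.2% ✗; Tm = 2·12 + 4·8 = 56°C ✓; 3' end CTG has 2 G/C ✓ — fails.
F4 (21 nt, A=6 T=5 G=6 C=4): GC 10/21 = 47.6% ✓; Tm = 2·11 + 4·10 = 62°C, outside 49–60°C ✗; 3' end GGC has 3 G/C ✓ — fails.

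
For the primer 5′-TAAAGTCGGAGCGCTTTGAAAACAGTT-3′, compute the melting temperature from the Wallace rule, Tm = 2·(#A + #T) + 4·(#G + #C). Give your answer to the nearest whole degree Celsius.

Base counts: A=9, T=7, G=7, C=4 (length 27).
Tm = 2·(9+7) + 4·(7+4) = 2·16 + 4·11 = 32 + 44 = 76°C.

76°C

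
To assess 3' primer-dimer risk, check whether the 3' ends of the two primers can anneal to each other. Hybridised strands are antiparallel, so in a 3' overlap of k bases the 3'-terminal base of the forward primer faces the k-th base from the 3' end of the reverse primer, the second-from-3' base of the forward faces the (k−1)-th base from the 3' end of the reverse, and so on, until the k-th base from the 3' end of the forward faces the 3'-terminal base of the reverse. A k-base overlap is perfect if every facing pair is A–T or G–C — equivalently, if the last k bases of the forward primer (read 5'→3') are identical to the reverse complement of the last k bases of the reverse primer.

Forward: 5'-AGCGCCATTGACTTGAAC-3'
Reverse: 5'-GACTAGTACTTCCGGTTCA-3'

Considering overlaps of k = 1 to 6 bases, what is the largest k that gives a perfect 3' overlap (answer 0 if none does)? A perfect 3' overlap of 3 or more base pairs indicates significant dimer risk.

Last 6 bases (5'→3') — forward …TTGAAC, reverse …GGTTCA.
Reverse complement of the reverse primer's last 6 bases: TGAACC; its first k bases are the reverse complement of the reverse primer's last k bases, so a perfect k-base overlap needs the forward primer's last k bases to equal them.
Comparing (forward last k vs required): k=1: C vs T ✗; k=2: AC vs TG ✗; k=3: AAC vs TGA ✗; k=4: GAAC vs TGAA ✗; k=5: TGAAC vs TGAAC ✓; k=6: TTGAAC vs TGAACC ✗.
Only k = 5 is perfect, so the longest perfect 3' overlap is 5.

Longest perfect overlap: 5 complementary base pairs; significant dimer risk (threshold 3).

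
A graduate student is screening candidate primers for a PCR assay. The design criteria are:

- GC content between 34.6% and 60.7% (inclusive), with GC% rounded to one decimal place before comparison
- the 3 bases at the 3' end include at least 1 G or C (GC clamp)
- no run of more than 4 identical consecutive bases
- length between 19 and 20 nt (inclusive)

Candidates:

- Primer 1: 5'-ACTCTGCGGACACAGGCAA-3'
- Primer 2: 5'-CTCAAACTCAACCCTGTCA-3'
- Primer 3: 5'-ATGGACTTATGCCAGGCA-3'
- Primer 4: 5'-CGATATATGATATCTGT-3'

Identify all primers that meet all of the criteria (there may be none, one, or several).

Primer 1 (19 nt, A=6 T=2 G=5 C=6): GC 11/19 = 57.9% ✓; 3' end CAA has 1 G/C ✓; longest run = 2 ✓; length 19 ✓ — passes.
Primer 2 (19 nt, A=6 T=4 G=1 C=8): GC 9/19 = 47.4% ✓; 3' end TCA has 1 G/C ✓; longest run = 3 ✓; length 19 ✓ — passes.
Primer 3 (18 nt, A=5 T=4 G=5 C=4): GC 9/18 = 50.0% ✓; 3' end GCA has 2 G/C ✓; longest run = 2 ✓; length 18, outside 19–20 ✗ — fails.
Primer 4 (17 nt, A=5 T=7 G=3 C=2): GC 5/17 = 29.4%, outside 34.6–60.7% ✗; 3' end TGT has 1 G/C ✓; longest run = 1 ✓; length 17, outside 19–20 ✗ — fails.

Primer 1 and Primer 2.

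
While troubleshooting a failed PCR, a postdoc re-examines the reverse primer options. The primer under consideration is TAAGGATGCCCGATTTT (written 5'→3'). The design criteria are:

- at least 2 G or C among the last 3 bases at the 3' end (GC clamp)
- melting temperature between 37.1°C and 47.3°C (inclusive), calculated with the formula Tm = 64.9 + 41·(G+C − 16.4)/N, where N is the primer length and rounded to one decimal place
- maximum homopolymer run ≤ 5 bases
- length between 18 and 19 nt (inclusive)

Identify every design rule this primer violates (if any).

Fails: GC clamp, length.

Base counts: A=4, T=6, G=4, C=3 (length 17).
GC clamp: 3' end TTT has 0 G/C, need ≥2 ✗
Tm: Tm = 64.9 + 41·(7 − 16.4)/17 = 42.2°C ✓
homopolymer run: longest run = 4 ✓
length: length 17, outside 18–19 ✗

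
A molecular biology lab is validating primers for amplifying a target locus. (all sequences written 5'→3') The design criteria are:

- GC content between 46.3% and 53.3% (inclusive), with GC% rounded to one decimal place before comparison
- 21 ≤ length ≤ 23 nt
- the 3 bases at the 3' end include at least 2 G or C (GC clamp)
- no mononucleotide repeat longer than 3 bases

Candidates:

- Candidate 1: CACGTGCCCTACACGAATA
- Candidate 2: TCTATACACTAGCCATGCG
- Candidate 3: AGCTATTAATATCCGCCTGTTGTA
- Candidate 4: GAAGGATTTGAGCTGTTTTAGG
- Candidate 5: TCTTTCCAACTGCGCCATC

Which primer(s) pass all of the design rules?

Candidate 1 (19 nt, A=6 T=3 G=3 C=7): GC 10/19 = 52.6% ✓; length 19, outside 21–23 ✗; 3' end ATA has 0 G/C, need ≥2 ✗; longest run = 3 ✓ — fails.
Candidate 2 (19 nt, A=5 T=5 G=3 C=6): GC 9/19 = 47.4% ✓; length 19, outside 21–23 ✗; 3' end GCG has 3 G/C ✓; longest run = 2 ✓ — fails.
Candidate 3 (24 nt, A=6 T=9 G=4 C=5): GC 9/24 = 37.5%, outside 46.3–53.3% ✗; length 24, outside 21–23 ✗; 3' end GTA has 1 G/C, need ≥2 ✗; longest run = 2 ✓ — fails.
Candidate 4 (22 nt, A=5 T=8 G=8 C=1): GC 9/22 = 40.9%, outside 46.3–53.3% ✗; length 22 ✓; 3' end AGG has 2 G/C ✓; longest run = 4, exceeds 3 ✗ — fails.
Candidate 5 (19 nt, A=3 T=6 G=2 C=8): GC 10/19 = 52.6% ✓; length 19, outside 21–23 ✗; 3' end ATC has 1 G/C, need ≥2 ✗; longest run = 3 ✓ — fails.

None of the candidates satisfy all criteria.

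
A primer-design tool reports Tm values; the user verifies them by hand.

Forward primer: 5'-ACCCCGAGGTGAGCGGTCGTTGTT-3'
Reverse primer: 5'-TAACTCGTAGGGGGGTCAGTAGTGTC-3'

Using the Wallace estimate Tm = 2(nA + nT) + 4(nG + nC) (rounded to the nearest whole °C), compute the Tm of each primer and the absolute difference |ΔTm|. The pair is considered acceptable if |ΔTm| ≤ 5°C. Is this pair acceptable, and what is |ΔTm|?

Forward: A=3 T=6 G=9 C=6 → Tm = 2·9 + 4·15 = 78°C.
Reverse: A=5 T=7 G=10 C=4 → Tm = 2·12 + 4·14 = 80°C.
|ΔTm| = |78 − 80| = 2°C, ≤ 5°C.

|ΔTm| = 2°C; the pair is acceptable.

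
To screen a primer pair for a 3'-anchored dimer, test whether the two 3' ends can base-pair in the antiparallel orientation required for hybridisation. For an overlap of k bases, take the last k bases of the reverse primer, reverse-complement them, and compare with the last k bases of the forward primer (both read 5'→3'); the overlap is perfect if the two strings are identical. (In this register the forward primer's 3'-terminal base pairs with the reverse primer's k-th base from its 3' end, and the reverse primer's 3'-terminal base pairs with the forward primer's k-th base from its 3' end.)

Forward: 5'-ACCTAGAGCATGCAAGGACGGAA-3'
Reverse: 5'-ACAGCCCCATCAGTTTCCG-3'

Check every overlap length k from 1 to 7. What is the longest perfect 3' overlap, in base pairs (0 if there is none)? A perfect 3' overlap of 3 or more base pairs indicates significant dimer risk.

Last 7 bases (5'→3') — forward …GACGGAA, reverse …GTTTCCG.
Reverse complement of the reverse primer's last 7 bases: CGGAAAC; its first k bases are the reverse complement of the reverse primer's last k bases, so a perfect k-base overlap needs the forward primer's last k bases to equal them.
Comparing (forward last k vs required): k=1: A vs C ✗; k=2: AA vs CG ✗; k=3: GAA vs CGG ✗; k=4: GGAA vs CGGA ✗; k=5: CGGAA vs CGGAA ✓; k=6: ACGGAA vs CGGAAA ✗; k=7: GACGGAA vs CGGAAAC ✗.
Only k = 5 is perfect, so the longest perfect 3' overlap is 5.

Longest perfect overlap: 5 complementary base pairs; significant dimer risk (threshold 3).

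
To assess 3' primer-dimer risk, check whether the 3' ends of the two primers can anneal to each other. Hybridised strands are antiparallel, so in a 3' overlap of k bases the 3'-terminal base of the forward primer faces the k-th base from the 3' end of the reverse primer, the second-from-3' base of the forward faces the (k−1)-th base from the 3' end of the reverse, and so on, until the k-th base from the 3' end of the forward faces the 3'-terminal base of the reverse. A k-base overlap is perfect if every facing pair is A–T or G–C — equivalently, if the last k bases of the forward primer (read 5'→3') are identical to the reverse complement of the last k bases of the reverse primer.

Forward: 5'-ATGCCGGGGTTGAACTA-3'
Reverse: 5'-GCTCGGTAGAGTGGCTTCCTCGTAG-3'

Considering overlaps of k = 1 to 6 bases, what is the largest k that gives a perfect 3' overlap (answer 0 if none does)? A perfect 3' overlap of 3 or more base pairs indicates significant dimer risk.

Longest perfect overlap: 3 complementary base pairs; significant dimer risk (threshold 3).

Last 6 bases (5'→3') — forward …GAACTA, reverse …TCGTAG.
Reverse complement of the reverse primer's last 6 bases: CTACGA; its first k bases are the reverse complement of the reverse primer's last k bases, so a perfect k-base overlap needs the forward primer's last k bases to equal them.
Comparing (forward last k vs required): k=1: A vs C ✗; k=2: TA vs CT ✗; k=3: CTA vs CTA ✓; k=4: ACTA vs CTAC ✗; k=5: AACTA vs CTACG ✗; k=6: GAACTA vs CTACGA ✗.
Only k = 3 is perfect, so the longest perfect 3' overlap is 3.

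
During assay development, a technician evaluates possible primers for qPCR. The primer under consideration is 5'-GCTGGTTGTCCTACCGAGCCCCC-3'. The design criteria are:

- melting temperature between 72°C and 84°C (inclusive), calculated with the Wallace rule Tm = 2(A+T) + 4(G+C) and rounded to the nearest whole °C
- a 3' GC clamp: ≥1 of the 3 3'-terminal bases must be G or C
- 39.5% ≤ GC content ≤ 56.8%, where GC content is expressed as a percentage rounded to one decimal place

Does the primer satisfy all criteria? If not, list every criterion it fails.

Fails: GC content.

Base counts: A=2, T=5, G=6, C=10 (length 23).
Tm: Tm = 2·7 + 4·16 = 78°C ✓
GC clamp: 3' end CCC has 3 G/C ✓
GC content: GC 16/23 = 69.6%, outside 39.5–56.8% ✗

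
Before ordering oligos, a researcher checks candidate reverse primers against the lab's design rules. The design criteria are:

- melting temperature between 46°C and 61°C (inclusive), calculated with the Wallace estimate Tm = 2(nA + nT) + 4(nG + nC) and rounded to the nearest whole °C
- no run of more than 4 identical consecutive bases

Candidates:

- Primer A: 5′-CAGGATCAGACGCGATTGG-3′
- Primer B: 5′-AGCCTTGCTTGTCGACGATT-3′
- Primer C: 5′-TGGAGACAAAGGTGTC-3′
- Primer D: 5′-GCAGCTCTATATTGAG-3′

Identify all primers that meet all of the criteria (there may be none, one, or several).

Primer A, Primer B, Primer C and Primer D.

Primer A (19 nt, A=5 T=3 G=7 C=4): Tm = 2·8 + 4·11 = 60°C ✓; longest run = 2 ✓ — passes.
Primer B (20 nt, A=3 T=7 G=5 C=5): Tm = 2·10 + 4·10 = 60°C ✓; longest run = 2 ✓ — passes.
Primer C (16 nt, A=5 T=3 G=6 C=2): Tm = 2·8 + 4·8 = 48°C ✓; longest run = 3 ✓ — passes.
Primer D (16 nt, A=4 T=5 G=4 C=3): Tm = 2·9 + 4·7 = 46°C ✓; longest run = 2 ✓ — passes.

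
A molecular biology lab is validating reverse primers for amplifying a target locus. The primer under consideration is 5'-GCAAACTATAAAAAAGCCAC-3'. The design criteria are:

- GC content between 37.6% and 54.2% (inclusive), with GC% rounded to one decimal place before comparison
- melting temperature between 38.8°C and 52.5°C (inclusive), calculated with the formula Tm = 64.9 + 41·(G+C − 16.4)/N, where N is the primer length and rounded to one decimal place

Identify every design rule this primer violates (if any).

Base counts: A=11, T=2, G=2, C=5 (length 20).
GC content: GC 7/20 = 35.0%, outside 37.6–54.2% ✗
Tm: Tm = 64.9 + 41·(7 − 16.4)/20 = 45.6°C ✓

Fails: GC content.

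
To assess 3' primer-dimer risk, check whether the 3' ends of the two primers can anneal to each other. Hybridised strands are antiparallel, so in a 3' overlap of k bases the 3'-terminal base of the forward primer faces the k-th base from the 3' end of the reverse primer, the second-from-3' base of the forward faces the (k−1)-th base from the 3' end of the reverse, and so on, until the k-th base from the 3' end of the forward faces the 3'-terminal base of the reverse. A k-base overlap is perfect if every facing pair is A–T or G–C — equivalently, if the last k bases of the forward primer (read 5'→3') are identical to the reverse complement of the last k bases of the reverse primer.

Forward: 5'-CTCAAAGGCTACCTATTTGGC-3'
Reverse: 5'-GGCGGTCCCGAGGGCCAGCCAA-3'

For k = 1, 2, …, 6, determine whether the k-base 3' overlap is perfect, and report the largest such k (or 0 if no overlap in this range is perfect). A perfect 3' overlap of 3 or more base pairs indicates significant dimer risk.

Last 6 bases (5'→3') — forward …TTTGGC, reverse …AGCCAA.
Reverse complement of the reverse primer's last 6 bases: TTGGCT; its first k bases are the reverse complement of the reverse primer's last k bases, so a perfect k-base overlap needs the forward primer's last k bases to equal them.
Comparing (forward last k vs required): k=1: C vs T ✗; k=2: GC vs TT ✗; k=3: GGC vs TTG ✗; k=4: TGGC vs TTGG ✗; k=5: TTGGC vs TTGGC ✓; k=6: TTTGGC vs TTGGCT ✗.
Only k = 5 is perfect, so the longest perfect 3' overlap is 5.

Longest perfect overlap: 5 complementary base pairs; significant dimer risk (threshold 3).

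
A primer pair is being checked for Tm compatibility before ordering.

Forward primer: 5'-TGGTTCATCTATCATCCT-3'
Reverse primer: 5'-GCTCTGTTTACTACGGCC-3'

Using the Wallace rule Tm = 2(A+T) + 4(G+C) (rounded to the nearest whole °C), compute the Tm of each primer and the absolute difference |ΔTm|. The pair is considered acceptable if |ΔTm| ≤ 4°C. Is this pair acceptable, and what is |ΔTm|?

|ΔTm| = 6°C; the pair is not acceptable.

Forward: A=3 T=8 G=2 C=5 → Tm = 2·11 + 4·7 = 50°C.
Reverse: A=2 T=6 G=4 C=6 → Tm = 2·8 + 4·10 = 56°C.
|ΔTm| = |50 − 56| = 6°C, > 4°C.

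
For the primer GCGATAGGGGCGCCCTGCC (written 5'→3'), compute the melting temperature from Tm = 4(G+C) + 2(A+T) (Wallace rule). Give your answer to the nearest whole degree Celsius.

Base counts: A=2, T=2, G=8, C=7 (length 19).
Tm = 2·(2+2) + 4·(8+7) = 2·4 + 4·15 = 8 + 60 = 68°C.

68°C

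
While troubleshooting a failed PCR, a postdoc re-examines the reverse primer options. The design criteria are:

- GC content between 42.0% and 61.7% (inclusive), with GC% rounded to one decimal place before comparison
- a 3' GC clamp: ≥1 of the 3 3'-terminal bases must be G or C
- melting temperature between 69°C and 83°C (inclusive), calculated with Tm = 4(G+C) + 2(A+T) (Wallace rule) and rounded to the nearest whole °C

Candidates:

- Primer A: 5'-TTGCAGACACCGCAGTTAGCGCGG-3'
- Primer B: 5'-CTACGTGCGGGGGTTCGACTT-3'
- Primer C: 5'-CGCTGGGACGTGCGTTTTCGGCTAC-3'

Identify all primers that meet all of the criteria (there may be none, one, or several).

Primer A (24 nt, A=5 T=4 G=8 C=7): GC 15/24 = 62.5%, outside 42.0–61.7% ✗; 3' end CGG has 3 G/C ✓; Tm = 2·9 + 4·15 = 78°C ✓ — fails.
Primer B (21 nt, A=2 T=6 G=8 C=5): GC 13/21 = 61.9%, outside 42.0–61.7% ✗; 3' end CTT has 1 G/C ✓; Tm = 2·8 + 4·13 = 68°C, outside 69–83°C ✗ — fails.
Primer C (25 nt, A=2 T=7 G=9 C=7): GC 16/25 = 64.0%, outside 42.0–61.7% ✗; 3' end TAC has 1 G/C ✓; Tm = 2·9 + 4·16 = 82°C ✓ — fails.

None of the candidates satisfy all criteria.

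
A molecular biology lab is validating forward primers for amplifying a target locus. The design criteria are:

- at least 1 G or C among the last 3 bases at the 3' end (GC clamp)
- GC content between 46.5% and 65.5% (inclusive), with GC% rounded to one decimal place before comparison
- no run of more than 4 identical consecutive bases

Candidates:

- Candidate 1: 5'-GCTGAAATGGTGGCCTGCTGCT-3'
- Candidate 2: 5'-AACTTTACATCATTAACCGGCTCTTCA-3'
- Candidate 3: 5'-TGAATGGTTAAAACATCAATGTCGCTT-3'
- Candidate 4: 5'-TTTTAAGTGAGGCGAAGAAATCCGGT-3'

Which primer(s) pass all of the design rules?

Candidate 1 (22 nt, A=3 T=6 G=8 C=5): 3' end GCT has 2 G/C ✓; GC 13/22 = 59.1% ✓; longest run = 3 ✓ — passes.
Candidate 2 (27 nt, A=8 T=9 G=2 C=8): 3' end TCA has 1 G/C ✓; GC 10/27 = 37.0%, outside 46.5–65.5% ✗; longest run = 3 ✓ — fails.
Candidate 3 (27 nt, A=9 T=9 G=5 C=4): 3' end CTT has 1 G/C ✓; GC 9/27 = 33.3%, outside 46.5–65.5% ✗; longest run = 4 ✓ — fails.
Candidate 4 (26 nt, A=8 T=7 G=8 C=3): 3' end GGT has 2 G/C ✓; GC 11/26 = 42.3%, outside 46.5–65.5% ✗; longest run = 4 ✓ — fails.

Candidate 1 only.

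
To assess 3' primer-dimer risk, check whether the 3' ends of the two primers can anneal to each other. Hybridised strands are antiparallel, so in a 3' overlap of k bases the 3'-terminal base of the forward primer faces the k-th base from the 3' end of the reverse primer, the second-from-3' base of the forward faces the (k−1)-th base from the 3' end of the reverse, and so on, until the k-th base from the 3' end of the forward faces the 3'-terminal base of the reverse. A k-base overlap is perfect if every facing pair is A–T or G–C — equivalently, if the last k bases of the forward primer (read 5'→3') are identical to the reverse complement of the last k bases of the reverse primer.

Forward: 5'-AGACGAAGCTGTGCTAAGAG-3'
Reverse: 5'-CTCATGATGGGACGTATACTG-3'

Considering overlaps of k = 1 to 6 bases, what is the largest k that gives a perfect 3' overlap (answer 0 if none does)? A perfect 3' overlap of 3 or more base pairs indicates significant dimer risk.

Longest perfect overlap: 0 complementary base pairs; below the dimer-risk threshold (threshold 3).

Last 6 bases (5'→3') — forward …TAAGAG, reverse …ATACTG.
Reverse complement of the reverse primer's last 6 bases: CAGTAT; its first k bases are the reverse complement of the reverse primer's last k bases, so a perfect k-base overlap needs the forward primer's last k bases to equal them.
Comparing (forward last k vs required): k=1: G vs C ✗; k=2: AG vs CA ✗; k=3: GAG vs CAG ✗; k=4: AGAG vs CAGT ✗; k=5: AAGAG vs CAGTA ✗; k=6: TAAGAG vs CAGTAT ✗.
No overlap length from 1 to 6 is perfect, so the longest perfect 3' overlap is 0.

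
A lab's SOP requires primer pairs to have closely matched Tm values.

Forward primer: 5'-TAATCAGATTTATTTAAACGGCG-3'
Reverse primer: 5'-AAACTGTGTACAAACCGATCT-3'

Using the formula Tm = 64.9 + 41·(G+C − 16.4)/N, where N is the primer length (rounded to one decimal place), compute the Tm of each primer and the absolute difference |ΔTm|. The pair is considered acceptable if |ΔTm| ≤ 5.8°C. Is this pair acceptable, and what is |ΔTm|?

Forward: G+C = 7, N = 23 → Tm = 64.9 + 41·(7 − 16.4)/23 = 48.1°C.
Reverse: G+C = 8, N = 21 → Tm = 64.9 + 41·(8 − 16.4)/21 = 48.5°C.
|ΔTm| = |48.1 − 48.5| = 0.4°C, ≤ 5.8°C.

|ΔTm| = 0.4°C; the pair is acceptable.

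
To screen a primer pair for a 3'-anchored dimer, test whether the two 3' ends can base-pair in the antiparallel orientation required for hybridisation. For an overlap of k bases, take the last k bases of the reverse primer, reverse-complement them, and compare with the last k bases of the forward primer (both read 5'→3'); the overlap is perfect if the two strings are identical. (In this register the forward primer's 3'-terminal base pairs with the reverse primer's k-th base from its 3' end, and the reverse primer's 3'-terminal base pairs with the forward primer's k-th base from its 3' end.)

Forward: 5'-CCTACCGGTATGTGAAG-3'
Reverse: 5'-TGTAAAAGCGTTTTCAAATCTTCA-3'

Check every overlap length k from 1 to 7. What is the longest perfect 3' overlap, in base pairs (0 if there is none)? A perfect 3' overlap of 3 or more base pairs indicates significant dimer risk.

Last 7 bases (5'→3') — forward …TGTGAAG, reverse …ATCTTCA.
Reverse complement of the reverse primer's last 7 bases: TGAAGAT; its first k bases are the reverse complement of the reverse primer's last k bases, so a perfect k-base overlap needs the forward primer's last k bases to equal them.
Comparing (forward last k vs required): k=1: G vs T ✗; k=2: AG vs TG ✗; k=3: AAG vs TGA ✗; k=4: GAAG vs TGAA ✗; k=5: TGAAG vs TGAAG ✓; k=6: GTGAAG vs TGAAGA ✗; k=7: TGTGAAG vs TGAAGAT ✗.
Only k = 5 is perfect, so the longest perfect 3' overlap is 5.

Longest perfect overlap: 5 complementary base pairs; significant dimer risk (threshold 3).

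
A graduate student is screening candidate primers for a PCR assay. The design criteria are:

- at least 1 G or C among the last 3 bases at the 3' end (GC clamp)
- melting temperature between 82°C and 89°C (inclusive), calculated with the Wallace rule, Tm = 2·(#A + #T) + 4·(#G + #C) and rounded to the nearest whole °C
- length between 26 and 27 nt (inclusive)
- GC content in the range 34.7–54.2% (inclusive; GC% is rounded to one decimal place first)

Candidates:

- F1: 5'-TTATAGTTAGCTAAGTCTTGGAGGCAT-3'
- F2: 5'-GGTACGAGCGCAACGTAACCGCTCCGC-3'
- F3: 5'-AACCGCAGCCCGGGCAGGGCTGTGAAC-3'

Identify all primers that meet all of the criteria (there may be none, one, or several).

None of the candidates satisfy all criteria.

F1 (27 nt, A=7 T=10 G=7 C=3): 3' end CAT has 1 G/C ✓; Tm = 2·17 + 4·10 = 74°C, outside 82–89°C ✗; length 27 ✓; GC 10/27 = 37.0% ✓ — fails.
F2 (27 nt, A=6 T=3 G=8 C=10): 3' end CGC has 3 G/C ✓; Tm = 2·9 + 4·18 = 90°C, outside 82–89°C ✗; length 27 ✓; GC 18/27 = 66.7%, outside 34.7–54.2% ✗ — fails.
F3 (27 nt, A=6 T=2 G=10 C=9): 3' end AAC has 1 G/C ✓; Tm = 2·8 + 4·19 = 92°C, outside 82–89°C ✗; length 27 ✓; GC 19/27 = 70.4%, outside 34.7–54.2% ✗ — fails.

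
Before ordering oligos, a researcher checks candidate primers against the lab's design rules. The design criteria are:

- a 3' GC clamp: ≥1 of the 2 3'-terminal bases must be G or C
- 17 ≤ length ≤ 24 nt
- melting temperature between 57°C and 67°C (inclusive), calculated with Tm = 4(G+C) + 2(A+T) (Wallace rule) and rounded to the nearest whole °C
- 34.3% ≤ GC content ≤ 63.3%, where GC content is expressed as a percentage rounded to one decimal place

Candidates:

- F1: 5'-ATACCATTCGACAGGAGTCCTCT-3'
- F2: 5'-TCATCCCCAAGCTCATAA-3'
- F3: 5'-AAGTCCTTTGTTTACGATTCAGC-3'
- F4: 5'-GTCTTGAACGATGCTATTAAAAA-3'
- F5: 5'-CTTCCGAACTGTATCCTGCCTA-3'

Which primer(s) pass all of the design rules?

F1 (23 nt, A=6 T=6 G=4 C=7): 3' end CT has 1 G/C ✓; length 23 ✓; Tm = 2·12 + 4·11 = 68°C, outside 57–67°C ✗; GC 11/23 = 47.8% ✓ — fails.
F2 (18 nt, A=6 T=4 G=1 C=7): 3' end AA has 0 G/C, need ≥1 ✗; length 18 ✓; Tm = 2·10 + 4·8 = 52°C, outside 57–67°C ✗; GC 8/18 = 44.4% ✓ — fails.
F3 (23 nt, A=5 T=9 G=4 C=5): 3' end GC has 2 G/C ✓; length 23 ✓; Tm = 2·14 + 4·9 = 64°C ✓; GC 9/23 = 39.1% ✓ — passes.
F4 (23 nt, A=9 T=7 G=4 C=3): 3' end AA has 0 G/C, need ≥1 ✗; length 23 ✓; Tm = 2·16 + 4·7 = 60°C ✓; GC 7/23 = 30.4%, outside 34.3–63.3% ✗ — fails.
F5 (22 nt, A=4 T=7 G=3 C=8): 3' end TA has 0 G/C, need ≥1 ✗; length 22 ✓; Tm = 2·11 + 4·11 = 66°C ✓; GC 11/22 = 50.0% ✓ — fails.

F3 only.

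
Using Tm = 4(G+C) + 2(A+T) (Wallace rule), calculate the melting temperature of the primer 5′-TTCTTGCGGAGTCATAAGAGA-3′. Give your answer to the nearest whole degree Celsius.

60°C

Base counts: A=6, T=6, G=6, C=3 (length 21).
Tm = 2·(6+6) + 4·(6+3) = 2·12 + 4·9 = 24 + 36 = 60°C.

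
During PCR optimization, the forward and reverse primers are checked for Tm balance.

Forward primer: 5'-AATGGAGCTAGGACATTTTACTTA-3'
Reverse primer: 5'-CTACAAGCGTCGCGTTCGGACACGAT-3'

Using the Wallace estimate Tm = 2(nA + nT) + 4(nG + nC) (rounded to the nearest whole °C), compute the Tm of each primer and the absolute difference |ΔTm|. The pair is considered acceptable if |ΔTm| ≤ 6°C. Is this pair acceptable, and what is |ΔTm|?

Forward: A=8 T=8 G=5 C=3 → Tm = 2·16 + 4·8 = 64°C.
Reverse: A=6 T=5 G=7 C=8 → Tm = 2·11 + 4·15 = 82°C.
|ΔTm| = |64 − 82| = 18°C, > 6°C.

|ΔTm| = 18°C; the pair is not acceptable.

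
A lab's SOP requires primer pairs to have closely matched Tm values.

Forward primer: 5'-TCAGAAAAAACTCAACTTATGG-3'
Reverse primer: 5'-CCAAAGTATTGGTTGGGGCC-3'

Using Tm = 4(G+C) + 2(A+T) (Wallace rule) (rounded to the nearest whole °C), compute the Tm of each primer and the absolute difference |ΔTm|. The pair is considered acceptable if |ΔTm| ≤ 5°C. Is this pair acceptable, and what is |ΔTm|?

|ΔTm| = 4°C; the pair is acceptable.

Forward: A=10 T=5 G=3 C=4 → Tm = 2·15 + 4·7 = 58°C.
Reverse: A=4 T=5 G=7 C=4 → Tm = 2·9 + 4·11 = 62°C.
|ΔTm| = |58 − 62| = 4°C, ≤ 5°C.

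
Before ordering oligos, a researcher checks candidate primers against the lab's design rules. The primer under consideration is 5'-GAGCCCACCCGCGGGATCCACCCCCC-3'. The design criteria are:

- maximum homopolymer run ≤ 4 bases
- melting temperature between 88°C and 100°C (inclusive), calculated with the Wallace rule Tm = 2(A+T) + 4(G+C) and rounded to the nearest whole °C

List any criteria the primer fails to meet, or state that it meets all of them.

Fails: homopolymer run.

Base counts: A=4, T=1, G=6, C=15 (length 26).
homopolymer run: longest run = 6, exceeds 4 ✗
Tm: Tm = 2·5 + 4·21 = 94°C ✓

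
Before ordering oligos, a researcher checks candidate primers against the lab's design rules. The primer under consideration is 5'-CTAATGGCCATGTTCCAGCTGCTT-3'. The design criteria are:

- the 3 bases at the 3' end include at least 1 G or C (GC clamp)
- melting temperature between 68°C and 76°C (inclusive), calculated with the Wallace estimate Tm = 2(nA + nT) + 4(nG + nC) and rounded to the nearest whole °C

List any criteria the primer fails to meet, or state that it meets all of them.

Meets all criteria.

Base counts: A=4, T=8, G=5, C=7 (length 24).
GC clamp: 3' end CTT has 1 G/C ✓
Tm: Tm = 2·12 + 4·12 = 72°C ✓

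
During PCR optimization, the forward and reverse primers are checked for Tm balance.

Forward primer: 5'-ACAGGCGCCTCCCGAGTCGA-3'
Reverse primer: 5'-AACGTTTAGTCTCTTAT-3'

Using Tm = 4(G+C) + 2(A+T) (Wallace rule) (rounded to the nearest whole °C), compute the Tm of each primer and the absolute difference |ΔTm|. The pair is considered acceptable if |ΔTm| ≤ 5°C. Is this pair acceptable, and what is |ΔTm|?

|ΔTm| = 24°C; the pair is not acceptable.

Forward: A=4 T=2 G=6 C=8 → Tm = 2·6 + 4·14 = 68°C.
Reverse: A=4 T=8 G=2 C=3 → Tm = 2·12 + 4·5 = 44°C.
|ΔTm| = |68 − 44| = 24°C, > 5°C.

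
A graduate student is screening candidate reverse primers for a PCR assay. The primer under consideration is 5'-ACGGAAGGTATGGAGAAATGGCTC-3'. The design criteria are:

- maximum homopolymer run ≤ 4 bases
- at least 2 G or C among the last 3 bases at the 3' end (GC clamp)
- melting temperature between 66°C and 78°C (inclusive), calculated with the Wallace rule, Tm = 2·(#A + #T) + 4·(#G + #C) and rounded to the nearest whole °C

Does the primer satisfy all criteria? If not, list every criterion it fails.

Base counts: A=8, T=4, G=9, C=3 (length 24).
homopolymer run: longest run = 3 ✓
GC clamp: 3' end CTC has 2 G/C ✓
Tm: Tm = 2·12 + 4·12 = 72°C ✓

Meets all criteria.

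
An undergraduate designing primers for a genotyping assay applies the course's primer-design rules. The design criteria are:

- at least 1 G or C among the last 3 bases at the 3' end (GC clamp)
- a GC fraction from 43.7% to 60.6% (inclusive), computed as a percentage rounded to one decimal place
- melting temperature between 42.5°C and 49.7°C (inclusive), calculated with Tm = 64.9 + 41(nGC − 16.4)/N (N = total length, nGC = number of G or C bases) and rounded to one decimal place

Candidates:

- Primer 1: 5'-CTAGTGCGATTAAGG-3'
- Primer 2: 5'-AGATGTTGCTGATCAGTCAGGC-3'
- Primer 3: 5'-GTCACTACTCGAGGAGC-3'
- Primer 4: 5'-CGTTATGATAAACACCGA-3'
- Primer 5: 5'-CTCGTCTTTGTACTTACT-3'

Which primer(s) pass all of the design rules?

Primer 3 only.

Primer 1 (15 nt, A=4 T=4 G=5 C=2): 3' end AGG has 2 G/C ✓; GC 7/15 = 46.7% ✓; Tm = 64.9 + 41·(7 − 16.4)/15 = 39.2°C, outside 42.5–49.7°C ✗ — fails.
Primer 2 (22 nt, A=5 T=6 G=7 C=4): 3' end GGC has 3 G/C ✓; GC 11/22 = 50.0% ✓; Tm = 64.9 + 41·(11 − 16.4)/22 = 54.8°C, outside 42.5–49.7°C ✗ — fails.
Primer 3 (17 nt, A=4 T=3 G=5 C=5): 3' end AGC has 2 G/C ✓; GC 10/17 = 58.8% ✓; Tm = 64.9 + 41·(10 − 16.4)/17 = 49.5°C ✓ — passes.
Primer 4 (18 nt, A=7 T=4 G=3 C=4): 3' end CGA has 2 G/C ✓; GC 7/18 = 38.9%, outside 43.7–60.6% ✗; Tm = 64.9 + 41·(7 − 16.4)/18 = 43.5°C ✓ — fails.
Primer 5 (18 nt, A=2 T=9 G=2 C=5): 3' end ACT has 1 G/C ✓; GC 7/18 = 38.9%, outside 43.7–60.6% ✗; Tm = 64.9 + 41·(7 − 16.4)/18 = 43.5°C ✓ — fails.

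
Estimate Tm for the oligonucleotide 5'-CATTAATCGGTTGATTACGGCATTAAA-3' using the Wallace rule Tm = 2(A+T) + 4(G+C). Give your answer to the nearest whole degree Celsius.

Base counts: A=9, T=9, G=5, C=4 (length 27).
Tm = 2·(9+9) + 4·(5+4) = 2·18 + 4·9 = 36 + 36 = 72°C.

72°C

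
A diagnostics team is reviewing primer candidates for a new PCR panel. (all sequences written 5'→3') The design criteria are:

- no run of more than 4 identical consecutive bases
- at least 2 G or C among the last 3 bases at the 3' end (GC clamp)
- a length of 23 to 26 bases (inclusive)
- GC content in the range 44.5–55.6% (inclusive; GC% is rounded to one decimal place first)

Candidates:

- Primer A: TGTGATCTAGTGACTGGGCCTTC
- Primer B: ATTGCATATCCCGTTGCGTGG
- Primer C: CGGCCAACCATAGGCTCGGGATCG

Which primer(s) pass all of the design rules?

None of the candidates satisfy all criteria.

Primer A (23 nt, A=3 T=8 G=7 C=5): longest run = 3 ✓; 3' end TTC has 1 G/C, need ≥2 ✗; length 23 ✓; GC 12/23 = 52.2% ✓ — fails.
Primer B (21 nt, A=3 T=7 G=6 C=5): longest run = 3 ✓; 3' end TGG has 2 G/C ✓; length 21, outside 23–26 ✗; GC 11/21 = 52.4% ✓ — fails.
Primer C (24 nt, A=5 T=3 G=8 C=8): longest run = 3 ✓; 3' end TCG has 2 G/C ✓; length 24 ✓; GC 16/24 = 66.7%, outside 44.5–55.6% ✗ — fails.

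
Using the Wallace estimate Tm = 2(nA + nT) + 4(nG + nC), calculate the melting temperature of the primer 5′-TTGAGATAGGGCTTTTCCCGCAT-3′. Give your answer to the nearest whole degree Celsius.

68°C

Base counts: A=4, T=8, G=6, C=5 (length 23).
Tm = 2·(4+8) + 4·(6+5) = 2·12 + 4·11 = 24 + 44 = 68°C.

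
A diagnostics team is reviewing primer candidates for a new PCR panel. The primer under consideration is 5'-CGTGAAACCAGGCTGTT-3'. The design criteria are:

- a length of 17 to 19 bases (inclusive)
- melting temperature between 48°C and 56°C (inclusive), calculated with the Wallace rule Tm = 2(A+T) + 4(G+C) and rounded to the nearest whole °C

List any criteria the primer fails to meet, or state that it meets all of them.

Meets all criteria.

Base counts: A=4, T=4, G=5, C=4 (length 17).
length: length 17 ✓
Tm: Tm = 2·8 + 4·9 = 52°C ✓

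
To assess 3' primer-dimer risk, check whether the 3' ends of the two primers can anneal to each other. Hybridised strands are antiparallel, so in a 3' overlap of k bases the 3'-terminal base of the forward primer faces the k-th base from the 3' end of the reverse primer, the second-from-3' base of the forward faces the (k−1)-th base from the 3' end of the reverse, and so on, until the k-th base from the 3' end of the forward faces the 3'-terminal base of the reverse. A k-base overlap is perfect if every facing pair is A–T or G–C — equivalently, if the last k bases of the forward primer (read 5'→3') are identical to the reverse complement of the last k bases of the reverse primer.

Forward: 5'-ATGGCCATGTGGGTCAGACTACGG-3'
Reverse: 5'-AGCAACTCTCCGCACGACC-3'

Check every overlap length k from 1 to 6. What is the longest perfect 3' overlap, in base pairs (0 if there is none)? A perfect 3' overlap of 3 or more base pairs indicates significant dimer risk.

Last 6 bases (5'→3') — forward …CTACGG, reverse …ACGACC.
Reverse complement of the reverse primer's last 6 bases: GGTCGT; its first k bases are the reverse complement of the reverse primer's last k bases, so a perfect k-base overlap needs the forward primer's last k bases to equal them.
Comparing (forward last k vs required): k=1: G vs G ✓; k=2: GG vs GG ✓; k=3: CGG vs GGT ✗; k=4: ACGG vs GGTC ✗; k=5: TACGG vs GGTCG ✗; k=6: CTACGG vs GGTCGT ✗.
Perfect overlaps at k = 1, 2; the largest is 2.

Longest perfect overlap: 2 complementary base pairs; below the dimer-risk threshold (threshold 3).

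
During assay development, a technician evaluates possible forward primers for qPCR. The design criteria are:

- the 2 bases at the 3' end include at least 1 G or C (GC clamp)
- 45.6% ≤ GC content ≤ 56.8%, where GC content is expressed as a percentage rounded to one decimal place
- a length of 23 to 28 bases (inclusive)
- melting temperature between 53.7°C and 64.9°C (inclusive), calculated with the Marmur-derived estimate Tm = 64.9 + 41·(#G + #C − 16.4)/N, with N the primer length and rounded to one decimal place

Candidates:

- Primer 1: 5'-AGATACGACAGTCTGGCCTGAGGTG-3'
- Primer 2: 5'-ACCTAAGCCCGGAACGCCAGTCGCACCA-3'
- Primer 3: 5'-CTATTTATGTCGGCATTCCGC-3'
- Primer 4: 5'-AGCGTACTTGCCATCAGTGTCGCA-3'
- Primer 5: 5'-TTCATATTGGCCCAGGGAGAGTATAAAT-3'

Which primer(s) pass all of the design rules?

Primer 1 and Primer 4.

Primer 1 (25 nt, A=6 T=5 G=9 C=5): 3' end TG has 1 G/C ✓; GC 14/25 = 56.0% ✓; length 25 ✓; Tm = 64.9 + 41·(14 − 16.4)/25 = 61.0°C ✓ — passes.
Primer 2 (28 nt, A=8 T=2 G=6 C=12): 3' end CA has 1 G/C ✓; GC 18/28 = 64.3%, outside 45.6–56.8% ✗; length 28 ✓; Tm = 64.9 + 41·(18 − 16.4)/28 = 67.2°C, outside 53.7–64.9°C ✗ — fails.
Primer 3 (21 nt, A=3 T=8 G=4 C=6): 3' end GC has 2 G/C ✓; GC 10/21 = 47.6% ✓; length 21, outside 23–28 ✗; Tm = 64.9 + 41·(10 − 16.4)/21 = 52.4°C, outside 53.7–64.9°C ✗ — fails.
Primer 4 (24 nt, A=5 T=6 G=6 C=7): 3' end CA has 1 G/C ✓; GC 13/24 = 54.2% ✓; length 24 ✓; Tm = 64.9 + 41·(13 − 16.4)/24 = 59.1°C ✓ — passes.
Primer 5 (28 nt, A=9 T=8 G=7 C=4): 3' end AT has 0 G/C, need ≥1 ✗; GC 11/28 = 39.3%, outside 45.6–56.8% ✗; length 28 ✓; Tm = 64.9 + 41·(11 − 16.4)/28 = 57.0°C ✓ — fails.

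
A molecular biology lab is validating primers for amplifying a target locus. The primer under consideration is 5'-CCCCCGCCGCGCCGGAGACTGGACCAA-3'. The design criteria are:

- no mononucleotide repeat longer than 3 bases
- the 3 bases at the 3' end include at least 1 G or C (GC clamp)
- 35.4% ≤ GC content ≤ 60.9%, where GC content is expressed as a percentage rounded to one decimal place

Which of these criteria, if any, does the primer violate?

Base counts: A=5, T=1, G=8, C=13 (length 27).
homopolymer run: longest run = 5, exceeds 3 ✗
GC clamp: 3' end CAA has 1 G/C ✓
GC content: GC 21/27 = 77.8%, outside 35.4–60.9% ✗

Fails: homopolymer run, GC content.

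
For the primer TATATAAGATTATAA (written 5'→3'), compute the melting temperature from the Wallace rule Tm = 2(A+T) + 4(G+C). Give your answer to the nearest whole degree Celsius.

32°C

Base counts: A=8, T=6, G=1, C=0 (length 15).
Tm = 2·(8+6) + 4·(1+0) = 2·14 + 4·1 = 28 + 4 = 32°C.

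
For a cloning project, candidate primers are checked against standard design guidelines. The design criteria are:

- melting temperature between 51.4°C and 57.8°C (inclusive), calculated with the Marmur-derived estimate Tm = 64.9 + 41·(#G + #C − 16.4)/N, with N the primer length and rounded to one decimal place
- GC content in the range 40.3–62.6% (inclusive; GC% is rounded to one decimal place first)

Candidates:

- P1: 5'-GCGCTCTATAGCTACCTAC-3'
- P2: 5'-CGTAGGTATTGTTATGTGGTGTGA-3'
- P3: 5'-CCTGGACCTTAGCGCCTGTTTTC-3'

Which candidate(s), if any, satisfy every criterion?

P2 only.

P1 (19 nt, A=4 T=5 G=3 C=7): Tm = 64.9 + 41·(10 − 16.4)/19 = 51.1°C, outside 51.4–57.8°C ✗; GC 10/19 = 52.6% ✓ — fails.
P2 (24 nt, A=4 T=10 G=9 C=1): Tm = 64.9 + 41·(10 − 16.4)/24 = 54.0°C ✓; GC 10/24 = 41.7% ✓ — passes.
P3 (23 nt, A=2 T=8 G=5 C=8): Tm = 64.9 + 41·(13 − 16.4)/23 = 58.8°C, outside 51.4–57.8°C ✗; GC 13/23 = 56.5% ✓ — fails.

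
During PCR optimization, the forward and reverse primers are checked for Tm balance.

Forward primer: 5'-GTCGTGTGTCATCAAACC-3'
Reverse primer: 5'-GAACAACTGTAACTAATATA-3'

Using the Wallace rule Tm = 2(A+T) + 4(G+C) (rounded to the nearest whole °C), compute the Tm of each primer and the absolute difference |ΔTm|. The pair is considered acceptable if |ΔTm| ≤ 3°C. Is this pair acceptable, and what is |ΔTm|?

|ΔTm| = 4°C; the pair is not acceptable.

Forward: A=4 T=5 G=4 C=5 → Tm = 2·9 + 4·9 = 54°C.
Reverse: A=10 T=5 G=2 C=3 → Tm = 2·15 + 4·5 = 50°C.
|ΔTm| = |54 − 50| = 4°C, > 3°C.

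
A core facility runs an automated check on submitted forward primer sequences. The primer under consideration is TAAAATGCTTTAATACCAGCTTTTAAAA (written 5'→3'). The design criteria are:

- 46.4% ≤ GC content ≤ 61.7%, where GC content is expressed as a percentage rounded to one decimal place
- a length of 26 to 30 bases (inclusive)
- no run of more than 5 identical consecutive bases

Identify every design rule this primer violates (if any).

Fails: GC content.

Base counts: A=12, T=10, G=2, C=4 (length 28).
GC content: GC 6/28 = 21.4%, outside 46.4–61.7% ✗
length: length 28 ✓
homopolymer run: longest run = 4 ✓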